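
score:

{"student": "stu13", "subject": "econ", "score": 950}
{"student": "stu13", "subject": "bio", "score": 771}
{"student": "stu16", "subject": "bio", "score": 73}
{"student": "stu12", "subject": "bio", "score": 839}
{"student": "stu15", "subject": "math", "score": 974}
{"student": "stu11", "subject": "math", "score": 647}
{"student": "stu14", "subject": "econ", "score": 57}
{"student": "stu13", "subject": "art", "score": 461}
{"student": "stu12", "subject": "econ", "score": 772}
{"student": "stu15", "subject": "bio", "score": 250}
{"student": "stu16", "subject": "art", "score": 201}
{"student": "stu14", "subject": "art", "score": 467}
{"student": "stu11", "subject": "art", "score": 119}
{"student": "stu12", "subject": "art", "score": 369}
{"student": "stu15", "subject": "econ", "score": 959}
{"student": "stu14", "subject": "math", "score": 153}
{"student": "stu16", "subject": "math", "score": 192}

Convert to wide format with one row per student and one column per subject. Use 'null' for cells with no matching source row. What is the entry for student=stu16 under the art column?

The long row with student=stu16, subject=art has score=201.

201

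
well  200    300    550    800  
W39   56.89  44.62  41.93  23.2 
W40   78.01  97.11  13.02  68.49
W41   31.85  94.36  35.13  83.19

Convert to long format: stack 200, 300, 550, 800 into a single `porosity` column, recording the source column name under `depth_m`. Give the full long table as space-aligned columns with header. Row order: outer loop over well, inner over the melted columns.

Each (well, column) pair becomes one row: 3 × 4 = 12 rows.
For example, (W39, 200) → porosity=56.89.

well  depth_m  porosity
W39   200      56.89   
W39   300      44.62   
W39   550      41.93   
W39   800      23.2    
W40   200      78.01   
W40   300      97.11   
W40   550      13.02   
W40   800      68.49   
W41   200      31.85   
W41   300      94.36   
W41   550      35.13   
W41   800      83.19   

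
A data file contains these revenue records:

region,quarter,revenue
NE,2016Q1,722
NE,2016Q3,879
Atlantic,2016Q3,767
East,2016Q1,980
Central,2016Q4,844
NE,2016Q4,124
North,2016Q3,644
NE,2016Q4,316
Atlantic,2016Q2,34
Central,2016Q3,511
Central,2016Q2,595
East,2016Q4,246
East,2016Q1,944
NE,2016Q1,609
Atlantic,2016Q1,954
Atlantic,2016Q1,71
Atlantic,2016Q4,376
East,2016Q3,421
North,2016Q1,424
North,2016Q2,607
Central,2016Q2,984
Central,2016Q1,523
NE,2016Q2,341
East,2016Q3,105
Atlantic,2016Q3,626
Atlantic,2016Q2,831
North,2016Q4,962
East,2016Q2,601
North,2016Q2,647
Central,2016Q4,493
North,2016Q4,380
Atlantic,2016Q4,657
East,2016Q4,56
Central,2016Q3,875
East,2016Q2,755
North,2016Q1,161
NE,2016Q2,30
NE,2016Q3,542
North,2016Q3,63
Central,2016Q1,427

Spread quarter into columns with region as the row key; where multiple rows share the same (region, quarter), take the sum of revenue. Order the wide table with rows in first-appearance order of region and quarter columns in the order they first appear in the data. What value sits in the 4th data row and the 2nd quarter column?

1386

With rows in first-appearance order of region, row 4 is region=Central. quarter columns in first-appearance order: 2016Q1, 2016Q3, 2016Q4, 2016Q2; column 2 is 2016Q3.
Long rows with region=Central, quarter=2016Q3: 511 + 875 = 1386.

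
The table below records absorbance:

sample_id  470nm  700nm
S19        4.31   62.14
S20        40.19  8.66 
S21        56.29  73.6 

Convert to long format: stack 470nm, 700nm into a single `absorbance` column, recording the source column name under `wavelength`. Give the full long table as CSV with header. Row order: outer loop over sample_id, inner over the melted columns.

Each (sample_id, column) pair becomes one row: 3 × 2 = 6 rows.
For example, (S19, 470nm) → absorbance=4.31.

sample_id,wavelength,absorbance
S19,470nm,4.31
S19,700nm,62.14
S20,470nm,40.19
S20,700nm,8.66
S21,470nm,56.29
S21,700nm,73.6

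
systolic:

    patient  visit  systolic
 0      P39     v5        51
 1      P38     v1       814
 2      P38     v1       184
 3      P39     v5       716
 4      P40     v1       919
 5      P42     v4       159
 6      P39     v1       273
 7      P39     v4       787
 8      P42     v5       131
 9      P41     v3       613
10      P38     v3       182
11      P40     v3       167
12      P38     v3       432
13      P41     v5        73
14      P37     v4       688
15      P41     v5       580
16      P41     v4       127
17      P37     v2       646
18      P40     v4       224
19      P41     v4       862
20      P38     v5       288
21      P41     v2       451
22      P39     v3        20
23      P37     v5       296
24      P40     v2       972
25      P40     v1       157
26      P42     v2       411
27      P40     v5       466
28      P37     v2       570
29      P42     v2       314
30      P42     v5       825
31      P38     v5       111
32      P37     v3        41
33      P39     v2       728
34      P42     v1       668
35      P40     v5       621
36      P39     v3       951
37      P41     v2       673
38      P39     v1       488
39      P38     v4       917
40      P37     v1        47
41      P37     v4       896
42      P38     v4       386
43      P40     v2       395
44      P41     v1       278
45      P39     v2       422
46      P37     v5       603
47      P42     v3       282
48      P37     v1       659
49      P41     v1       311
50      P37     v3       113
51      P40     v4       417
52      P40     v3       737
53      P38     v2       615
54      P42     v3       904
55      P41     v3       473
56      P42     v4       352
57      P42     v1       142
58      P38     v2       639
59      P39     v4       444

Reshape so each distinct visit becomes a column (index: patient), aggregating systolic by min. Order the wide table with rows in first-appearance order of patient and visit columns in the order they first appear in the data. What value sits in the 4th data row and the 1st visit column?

With rows in first-appearance order of patient, row 4 is patient=P42. visit columns in first-appearance order: v5, v1, v4, v3, v2; column 1 is v5.
Long rows with patient=P42, visit=v5: min(131, 825) = 131.

131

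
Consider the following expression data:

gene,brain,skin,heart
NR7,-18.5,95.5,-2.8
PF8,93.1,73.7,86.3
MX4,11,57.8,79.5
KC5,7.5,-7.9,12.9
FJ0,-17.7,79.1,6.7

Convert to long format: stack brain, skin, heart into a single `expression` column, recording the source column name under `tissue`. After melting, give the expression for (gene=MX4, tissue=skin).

57.8

Unpivoting turns each (gene, wide-column) pair into one long row.
The wide cell at row MX4, column skin holds 57.8, so the long row (MX4, skin) has expression=57.8.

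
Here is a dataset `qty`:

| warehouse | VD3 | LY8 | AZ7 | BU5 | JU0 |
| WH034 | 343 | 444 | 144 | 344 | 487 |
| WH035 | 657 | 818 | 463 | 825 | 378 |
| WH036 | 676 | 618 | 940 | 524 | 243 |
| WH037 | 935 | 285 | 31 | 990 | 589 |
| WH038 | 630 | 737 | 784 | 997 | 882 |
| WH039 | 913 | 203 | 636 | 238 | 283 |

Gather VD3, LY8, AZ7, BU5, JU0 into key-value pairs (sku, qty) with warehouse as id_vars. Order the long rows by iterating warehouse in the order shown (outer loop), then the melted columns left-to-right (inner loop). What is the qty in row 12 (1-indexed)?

30 rows total (6 × 5). Row 12: index ⌊(12-1)/5⌋ = 2 into warehouse → WH036; (12-1) mod 5 = 1 into the melted columns → LY8.
So row 12 is (WH036, LY8, 618); qty = 618.

618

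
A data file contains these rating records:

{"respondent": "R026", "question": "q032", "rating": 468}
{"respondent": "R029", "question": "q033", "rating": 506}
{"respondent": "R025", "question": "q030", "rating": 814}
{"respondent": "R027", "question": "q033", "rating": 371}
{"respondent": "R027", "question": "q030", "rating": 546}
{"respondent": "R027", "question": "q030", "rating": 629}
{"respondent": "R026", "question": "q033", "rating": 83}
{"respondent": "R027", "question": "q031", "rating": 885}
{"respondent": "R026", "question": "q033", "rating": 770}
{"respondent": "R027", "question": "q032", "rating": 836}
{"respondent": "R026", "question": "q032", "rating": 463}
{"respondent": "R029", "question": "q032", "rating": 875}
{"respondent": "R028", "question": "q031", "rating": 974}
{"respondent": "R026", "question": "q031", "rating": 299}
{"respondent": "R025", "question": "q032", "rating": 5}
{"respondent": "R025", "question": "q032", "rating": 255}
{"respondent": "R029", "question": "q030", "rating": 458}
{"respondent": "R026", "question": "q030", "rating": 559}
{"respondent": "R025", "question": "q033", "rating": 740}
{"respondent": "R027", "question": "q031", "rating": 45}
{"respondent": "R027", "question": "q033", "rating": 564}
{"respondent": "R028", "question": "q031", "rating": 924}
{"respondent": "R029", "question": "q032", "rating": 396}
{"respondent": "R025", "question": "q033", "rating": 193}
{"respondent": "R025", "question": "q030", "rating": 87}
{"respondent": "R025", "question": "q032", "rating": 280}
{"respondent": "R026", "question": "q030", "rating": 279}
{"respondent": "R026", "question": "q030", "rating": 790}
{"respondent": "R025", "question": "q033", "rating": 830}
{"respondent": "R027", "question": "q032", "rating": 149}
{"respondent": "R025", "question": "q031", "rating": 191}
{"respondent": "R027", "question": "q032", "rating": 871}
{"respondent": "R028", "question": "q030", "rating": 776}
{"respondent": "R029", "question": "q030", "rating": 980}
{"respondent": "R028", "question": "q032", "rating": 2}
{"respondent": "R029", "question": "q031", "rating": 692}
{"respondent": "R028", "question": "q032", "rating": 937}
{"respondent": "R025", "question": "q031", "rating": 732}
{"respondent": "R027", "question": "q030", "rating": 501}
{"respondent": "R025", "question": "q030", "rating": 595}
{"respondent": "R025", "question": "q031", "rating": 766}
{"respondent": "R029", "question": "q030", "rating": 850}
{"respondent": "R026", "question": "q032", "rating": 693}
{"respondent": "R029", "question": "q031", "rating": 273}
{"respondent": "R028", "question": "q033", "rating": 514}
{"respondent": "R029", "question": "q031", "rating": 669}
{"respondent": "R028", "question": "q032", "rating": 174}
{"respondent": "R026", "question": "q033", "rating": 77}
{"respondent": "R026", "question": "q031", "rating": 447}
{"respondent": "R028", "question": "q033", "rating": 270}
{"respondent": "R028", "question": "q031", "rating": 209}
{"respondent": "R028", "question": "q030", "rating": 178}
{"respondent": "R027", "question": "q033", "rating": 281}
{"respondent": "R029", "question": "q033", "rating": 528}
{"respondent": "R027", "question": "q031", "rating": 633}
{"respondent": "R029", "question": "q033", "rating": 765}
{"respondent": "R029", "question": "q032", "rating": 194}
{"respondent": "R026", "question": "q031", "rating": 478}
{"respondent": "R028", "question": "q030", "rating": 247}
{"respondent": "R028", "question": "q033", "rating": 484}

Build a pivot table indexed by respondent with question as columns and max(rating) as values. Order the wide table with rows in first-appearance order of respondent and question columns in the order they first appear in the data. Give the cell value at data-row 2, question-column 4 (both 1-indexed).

692

With rows in first-appearance order of respondent, row 2 is respondent=R029. question columns in first-appearance order: q032, q033, q030, q031; column 4 is q031.
Long rows with respondent=R029, question=q031: max(692, 273, 669) = 692.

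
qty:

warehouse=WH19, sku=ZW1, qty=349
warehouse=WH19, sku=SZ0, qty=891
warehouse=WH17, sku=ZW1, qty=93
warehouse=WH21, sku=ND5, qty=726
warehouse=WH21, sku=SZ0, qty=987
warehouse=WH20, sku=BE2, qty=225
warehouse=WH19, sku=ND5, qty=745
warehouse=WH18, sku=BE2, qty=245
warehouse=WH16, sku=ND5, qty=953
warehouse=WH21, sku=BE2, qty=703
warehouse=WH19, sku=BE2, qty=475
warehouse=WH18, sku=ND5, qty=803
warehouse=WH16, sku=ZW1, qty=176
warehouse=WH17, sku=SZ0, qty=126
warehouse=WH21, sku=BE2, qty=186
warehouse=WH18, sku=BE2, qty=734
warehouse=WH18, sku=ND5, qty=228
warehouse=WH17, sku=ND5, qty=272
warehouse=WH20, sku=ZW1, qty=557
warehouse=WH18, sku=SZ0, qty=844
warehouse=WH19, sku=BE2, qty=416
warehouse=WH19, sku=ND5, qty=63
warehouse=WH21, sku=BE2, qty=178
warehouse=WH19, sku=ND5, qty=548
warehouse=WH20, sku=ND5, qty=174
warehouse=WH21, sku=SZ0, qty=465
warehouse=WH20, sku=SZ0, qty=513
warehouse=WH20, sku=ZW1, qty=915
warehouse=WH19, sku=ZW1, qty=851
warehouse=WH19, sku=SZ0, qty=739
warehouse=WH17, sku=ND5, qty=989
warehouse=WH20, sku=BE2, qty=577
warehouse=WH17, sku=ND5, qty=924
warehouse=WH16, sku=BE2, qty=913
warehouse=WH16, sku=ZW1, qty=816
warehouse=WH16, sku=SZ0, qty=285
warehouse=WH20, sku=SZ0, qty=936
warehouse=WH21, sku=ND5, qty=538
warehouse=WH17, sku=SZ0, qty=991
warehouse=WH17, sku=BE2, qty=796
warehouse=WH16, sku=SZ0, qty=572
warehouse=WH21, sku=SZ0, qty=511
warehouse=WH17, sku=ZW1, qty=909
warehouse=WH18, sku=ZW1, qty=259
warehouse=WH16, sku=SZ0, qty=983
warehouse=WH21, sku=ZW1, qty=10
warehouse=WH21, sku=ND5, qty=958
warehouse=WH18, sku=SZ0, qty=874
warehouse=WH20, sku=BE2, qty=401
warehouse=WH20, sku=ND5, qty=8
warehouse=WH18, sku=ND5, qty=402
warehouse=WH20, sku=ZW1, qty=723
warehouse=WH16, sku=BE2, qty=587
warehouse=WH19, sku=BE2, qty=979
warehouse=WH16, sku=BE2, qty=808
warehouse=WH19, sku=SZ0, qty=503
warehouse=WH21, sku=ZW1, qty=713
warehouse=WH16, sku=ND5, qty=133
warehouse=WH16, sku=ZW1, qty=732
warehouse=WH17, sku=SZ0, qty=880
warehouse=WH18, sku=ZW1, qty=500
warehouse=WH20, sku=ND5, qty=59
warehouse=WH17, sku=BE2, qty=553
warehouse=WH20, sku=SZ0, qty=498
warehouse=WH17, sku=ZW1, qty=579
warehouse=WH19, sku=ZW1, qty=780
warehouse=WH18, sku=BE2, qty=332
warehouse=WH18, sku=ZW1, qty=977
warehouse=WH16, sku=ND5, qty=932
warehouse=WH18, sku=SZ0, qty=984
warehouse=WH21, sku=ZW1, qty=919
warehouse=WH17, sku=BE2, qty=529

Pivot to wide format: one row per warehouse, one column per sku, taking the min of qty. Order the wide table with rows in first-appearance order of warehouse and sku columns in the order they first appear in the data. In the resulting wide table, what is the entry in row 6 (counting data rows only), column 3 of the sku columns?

133

With rows in first-appearance order of warehouse, row 6 is warehouse=WH16. sku columns in first-appearance order: ZW1, SZ0, ND5, BE2; column 3 is ND5.
Long rows with warehouse=WH16, sku=ND5: min(953, 133, 932) = 133.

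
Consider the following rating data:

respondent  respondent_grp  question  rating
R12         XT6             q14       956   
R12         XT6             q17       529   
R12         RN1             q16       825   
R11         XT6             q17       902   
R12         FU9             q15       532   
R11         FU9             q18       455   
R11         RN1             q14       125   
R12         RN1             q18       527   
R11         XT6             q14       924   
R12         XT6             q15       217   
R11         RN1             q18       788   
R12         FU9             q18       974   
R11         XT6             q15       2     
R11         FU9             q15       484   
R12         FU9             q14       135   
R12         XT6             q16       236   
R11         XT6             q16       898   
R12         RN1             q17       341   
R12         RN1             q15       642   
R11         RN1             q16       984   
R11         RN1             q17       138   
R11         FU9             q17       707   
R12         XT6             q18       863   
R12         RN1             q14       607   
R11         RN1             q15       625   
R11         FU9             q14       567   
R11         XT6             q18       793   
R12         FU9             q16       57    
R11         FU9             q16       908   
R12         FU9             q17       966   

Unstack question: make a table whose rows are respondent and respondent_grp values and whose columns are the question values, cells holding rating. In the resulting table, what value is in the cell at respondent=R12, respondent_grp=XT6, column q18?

863

Wide layout: rows indexed by respondent and respondent_grp, columns are the 5 distinct question values (q14, q17, q16, q15, q18).
Cell (respondent=R12, respondent_grp=XT6, question=q18) draws from the long row where respondent=R12, respondent_grp=XT6 and question=q18, which has rating=863.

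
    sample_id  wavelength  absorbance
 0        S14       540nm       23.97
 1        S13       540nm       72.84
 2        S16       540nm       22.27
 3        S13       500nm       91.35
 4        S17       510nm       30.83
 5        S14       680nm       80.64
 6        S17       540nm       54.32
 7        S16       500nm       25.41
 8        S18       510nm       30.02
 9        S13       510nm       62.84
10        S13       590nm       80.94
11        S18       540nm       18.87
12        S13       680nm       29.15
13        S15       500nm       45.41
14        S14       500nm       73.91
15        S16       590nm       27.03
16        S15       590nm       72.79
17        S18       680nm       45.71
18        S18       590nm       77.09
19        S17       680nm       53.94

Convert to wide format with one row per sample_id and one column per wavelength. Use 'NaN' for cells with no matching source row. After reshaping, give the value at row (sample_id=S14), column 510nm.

No long-format row has sample_id=S14 and wavelength=510nm, so the cell is NaN.

NaN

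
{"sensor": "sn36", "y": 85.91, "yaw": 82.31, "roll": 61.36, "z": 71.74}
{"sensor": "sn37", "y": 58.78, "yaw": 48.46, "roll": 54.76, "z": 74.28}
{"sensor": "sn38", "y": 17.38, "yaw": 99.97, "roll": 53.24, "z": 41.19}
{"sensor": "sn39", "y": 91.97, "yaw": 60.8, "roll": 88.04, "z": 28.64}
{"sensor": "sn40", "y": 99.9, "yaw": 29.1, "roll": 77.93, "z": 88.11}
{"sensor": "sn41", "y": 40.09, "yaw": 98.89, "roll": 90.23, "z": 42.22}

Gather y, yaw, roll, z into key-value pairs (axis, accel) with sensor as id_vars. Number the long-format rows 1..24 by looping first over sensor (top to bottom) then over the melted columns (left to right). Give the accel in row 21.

40.09

24 rows total (6 × 4). Row 21: index ⌊(21-1)/4⌋ = 5 into sensor → sn41; (21-1) mod 4 = 0 into the melted columns → y.
So row 21 is (sn41, y, 40.09); accel = 40.09.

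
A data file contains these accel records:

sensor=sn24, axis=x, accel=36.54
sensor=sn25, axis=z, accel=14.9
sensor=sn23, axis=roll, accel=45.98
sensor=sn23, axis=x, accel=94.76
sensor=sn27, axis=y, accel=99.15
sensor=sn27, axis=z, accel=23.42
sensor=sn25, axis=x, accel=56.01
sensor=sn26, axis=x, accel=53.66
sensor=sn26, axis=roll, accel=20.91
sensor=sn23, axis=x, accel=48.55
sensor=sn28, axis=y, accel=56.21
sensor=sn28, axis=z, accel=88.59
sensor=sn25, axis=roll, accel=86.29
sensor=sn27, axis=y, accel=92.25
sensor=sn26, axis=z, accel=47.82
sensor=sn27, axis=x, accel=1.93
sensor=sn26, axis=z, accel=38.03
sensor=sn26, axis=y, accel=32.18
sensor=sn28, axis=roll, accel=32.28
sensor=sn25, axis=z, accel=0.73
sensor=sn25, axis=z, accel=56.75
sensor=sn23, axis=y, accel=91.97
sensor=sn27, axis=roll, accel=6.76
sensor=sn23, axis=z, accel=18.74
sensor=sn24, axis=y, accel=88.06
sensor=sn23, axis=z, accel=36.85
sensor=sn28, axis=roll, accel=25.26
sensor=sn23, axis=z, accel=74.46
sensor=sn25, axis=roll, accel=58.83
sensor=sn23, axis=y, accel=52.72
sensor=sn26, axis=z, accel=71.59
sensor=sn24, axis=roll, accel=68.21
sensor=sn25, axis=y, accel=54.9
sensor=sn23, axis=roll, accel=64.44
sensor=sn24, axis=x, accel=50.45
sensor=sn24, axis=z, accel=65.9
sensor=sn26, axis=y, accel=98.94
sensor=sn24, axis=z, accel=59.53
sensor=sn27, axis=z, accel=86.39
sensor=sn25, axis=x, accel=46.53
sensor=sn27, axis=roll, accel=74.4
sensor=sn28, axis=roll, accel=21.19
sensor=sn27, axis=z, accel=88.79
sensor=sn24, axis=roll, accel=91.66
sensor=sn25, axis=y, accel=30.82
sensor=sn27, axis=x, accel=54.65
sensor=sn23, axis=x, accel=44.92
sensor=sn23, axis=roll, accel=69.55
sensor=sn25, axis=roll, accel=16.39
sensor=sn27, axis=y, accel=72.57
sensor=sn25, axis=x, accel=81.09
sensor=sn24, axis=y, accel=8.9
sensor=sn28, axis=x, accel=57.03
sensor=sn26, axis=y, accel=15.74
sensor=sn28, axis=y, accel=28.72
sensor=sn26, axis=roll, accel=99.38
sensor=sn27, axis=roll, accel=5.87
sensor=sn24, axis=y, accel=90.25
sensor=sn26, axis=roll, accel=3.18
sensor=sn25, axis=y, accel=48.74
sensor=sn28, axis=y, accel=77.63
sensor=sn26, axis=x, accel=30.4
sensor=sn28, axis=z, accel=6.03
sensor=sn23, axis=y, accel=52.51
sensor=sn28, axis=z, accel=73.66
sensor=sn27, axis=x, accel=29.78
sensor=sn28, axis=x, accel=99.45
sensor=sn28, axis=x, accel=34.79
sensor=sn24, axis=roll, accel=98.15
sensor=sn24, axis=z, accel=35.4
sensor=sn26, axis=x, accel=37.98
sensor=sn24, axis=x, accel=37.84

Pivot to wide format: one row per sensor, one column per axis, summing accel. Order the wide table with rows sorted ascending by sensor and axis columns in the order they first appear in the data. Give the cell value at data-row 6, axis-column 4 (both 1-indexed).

162.56

With rows sorted ascending by sensor, row 6 is sensor=sn28. axis columns in first-appearance order: x, z, roll, y; column 4 is y.
Long rows with sensor=sn28, axis=y: 56.21 + 28.72 + 77.63 = 162.56.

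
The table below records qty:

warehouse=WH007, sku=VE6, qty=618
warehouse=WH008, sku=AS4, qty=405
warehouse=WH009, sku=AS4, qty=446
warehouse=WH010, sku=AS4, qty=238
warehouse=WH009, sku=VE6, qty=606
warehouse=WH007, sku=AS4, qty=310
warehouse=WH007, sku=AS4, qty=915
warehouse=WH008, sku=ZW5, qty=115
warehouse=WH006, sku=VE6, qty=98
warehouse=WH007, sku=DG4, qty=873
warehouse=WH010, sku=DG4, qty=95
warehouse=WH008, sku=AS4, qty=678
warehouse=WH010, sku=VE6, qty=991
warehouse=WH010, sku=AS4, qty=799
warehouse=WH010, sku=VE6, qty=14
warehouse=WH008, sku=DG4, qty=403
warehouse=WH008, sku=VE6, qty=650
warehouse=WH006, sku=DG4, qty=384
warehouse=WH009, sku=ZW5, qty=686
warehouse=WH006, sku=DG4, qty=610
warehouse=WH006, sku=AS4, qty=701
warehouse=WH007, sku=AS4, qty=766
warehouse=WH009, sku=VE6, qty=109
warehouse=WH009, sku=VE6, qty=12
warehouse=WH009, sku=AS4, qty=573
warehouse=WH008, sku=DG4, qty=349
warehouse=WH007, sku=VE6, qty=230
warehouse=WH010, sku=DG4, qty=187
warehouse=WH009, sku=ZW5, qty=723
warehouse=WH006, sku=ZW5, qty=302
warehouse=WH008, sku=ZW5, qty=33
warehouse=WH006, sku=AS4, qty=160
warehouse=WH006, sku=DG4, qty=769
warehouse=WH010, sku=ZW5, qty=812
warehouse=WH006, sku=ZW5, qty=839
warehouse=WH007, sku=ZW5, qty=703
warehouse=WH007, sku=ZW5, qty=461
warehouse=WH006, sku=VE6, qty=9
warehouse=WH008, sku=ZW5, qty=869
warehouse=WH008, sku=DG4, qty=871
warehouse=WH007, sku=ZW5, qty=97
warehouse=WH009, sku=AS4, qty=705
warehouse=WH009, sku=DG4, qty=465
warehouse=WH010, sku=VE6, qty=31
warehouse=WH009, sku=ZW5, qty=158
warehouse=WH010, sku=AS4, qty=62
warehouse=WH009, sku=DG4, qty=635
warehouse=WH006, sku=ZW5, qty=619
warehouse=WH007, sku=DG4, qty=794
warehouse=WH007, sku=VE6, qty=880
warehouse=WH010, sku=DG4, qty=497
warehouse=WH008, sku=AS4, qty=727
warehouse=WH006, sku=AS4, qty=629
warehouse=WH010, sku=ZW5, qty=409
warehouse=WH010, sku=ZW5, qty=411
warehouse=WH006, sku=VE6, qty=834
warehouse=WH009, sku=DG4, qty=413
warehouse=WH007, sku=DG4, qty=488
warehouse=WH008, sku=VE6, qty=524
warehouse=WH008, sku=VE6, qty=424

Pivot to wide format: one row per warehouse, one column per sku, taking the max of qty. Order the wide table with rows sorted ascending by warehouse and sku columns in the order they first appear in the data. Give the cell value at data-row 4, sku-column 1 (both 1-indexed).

With rows sorted ascending by warehouse, row 4 is warehouse=WH009. sku columns in first-appearance order: VE6, AS4, ZW5, DG4; column 1 is VE6.
Long rows with warehouse=WH009, sku=VE6: max(606, 109, 12) = 606.

606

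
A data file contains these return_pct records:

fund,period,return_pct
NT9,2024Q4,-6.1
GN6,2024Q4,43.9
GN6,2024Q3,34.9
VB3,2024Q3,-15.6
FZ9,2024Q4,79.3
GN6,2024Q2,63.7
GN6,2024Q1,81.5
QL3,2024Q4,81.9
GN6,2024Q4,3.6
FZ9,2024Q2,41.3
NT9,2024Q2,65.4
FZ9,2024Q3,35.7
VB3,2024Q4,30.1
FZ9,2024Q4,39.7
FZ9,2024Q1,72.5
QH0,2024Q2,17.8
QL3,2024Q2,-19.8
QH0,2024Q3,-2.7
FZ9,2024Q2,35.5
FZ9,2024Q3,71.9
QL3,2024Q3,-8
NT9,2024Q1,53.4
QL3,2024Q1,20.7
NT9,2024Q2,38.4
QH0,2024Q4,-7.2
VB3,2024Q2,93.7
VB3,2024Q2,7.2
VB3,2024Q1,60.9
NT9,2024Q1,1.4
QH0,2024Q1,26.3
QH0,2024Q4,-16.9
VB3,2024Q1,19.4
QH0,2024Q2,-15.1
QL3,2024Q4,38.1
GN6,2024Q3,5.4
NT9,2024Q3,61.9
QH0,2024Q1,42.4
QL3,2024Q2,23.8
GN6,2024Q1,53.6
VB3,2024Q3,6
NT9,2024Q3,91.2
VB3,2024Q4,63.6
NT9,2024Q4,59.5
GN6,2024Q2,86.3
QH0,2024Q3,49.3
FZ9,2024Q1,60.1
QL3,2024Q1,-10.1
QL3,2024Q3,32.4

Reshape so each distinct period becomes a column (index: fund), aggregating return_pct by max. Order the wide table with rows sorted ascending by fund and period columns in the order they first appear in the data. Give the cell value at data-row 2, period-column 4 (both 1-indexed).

With rows sorted ascending by fund, row 2 is fund=GN6. period columns in first-appearance order: 2024Q4, 2024Q3, 2024Q2, 2024Q1; column 4 is 2024Q1.
Long rows with fund=GN6, period=2024Q1: max(81.5, 53.6) = 81.5.

81.5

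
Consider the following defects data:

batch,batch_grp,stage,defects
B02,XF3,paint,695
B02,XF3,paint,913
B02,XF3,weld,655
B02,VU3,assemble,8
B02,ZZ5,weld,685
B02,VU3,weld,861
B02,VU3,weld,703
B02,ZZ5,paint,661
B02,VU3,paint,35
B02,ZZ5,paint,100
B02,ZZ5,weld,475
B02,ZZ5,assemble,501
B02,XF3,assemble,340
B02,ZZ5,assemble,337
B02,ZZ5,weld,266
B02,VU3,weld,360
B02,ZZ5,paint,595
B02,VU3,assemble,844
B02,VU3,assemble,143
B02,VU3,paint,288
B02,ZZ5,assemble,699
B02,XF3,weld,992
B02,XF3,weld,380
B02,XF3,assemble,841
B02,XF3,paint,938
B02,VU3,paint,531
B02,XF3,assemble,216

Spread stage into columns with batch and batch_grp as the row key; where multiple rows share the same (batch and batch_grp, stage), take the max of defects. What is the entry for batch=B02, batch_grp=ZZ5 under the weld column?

Rows with batch=B02, batch_grp=ZZ5 and stage=weld: defects values are 685, 475, 266.
max(685, 475, 266) = 685.

685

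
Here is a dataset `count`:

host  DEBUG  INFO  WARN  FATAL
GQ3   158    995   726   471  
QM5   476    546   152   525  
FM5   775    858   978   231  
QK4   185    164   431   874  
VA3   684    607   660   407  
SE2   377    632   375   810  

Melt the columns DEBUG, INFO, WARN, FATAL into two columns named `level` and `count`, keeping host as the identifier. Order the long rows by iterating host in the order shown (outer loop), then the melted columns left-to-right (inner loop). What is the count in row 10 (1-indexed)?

24 rows total (6 × 4). Row 10: index ⌊(10-1)/4⌋ = 2 into host → FM5; (10-1) mod 4 = 1 into the melted columns → INFO.
So row 10 is (FM5, INFO, 858); count = 858.

858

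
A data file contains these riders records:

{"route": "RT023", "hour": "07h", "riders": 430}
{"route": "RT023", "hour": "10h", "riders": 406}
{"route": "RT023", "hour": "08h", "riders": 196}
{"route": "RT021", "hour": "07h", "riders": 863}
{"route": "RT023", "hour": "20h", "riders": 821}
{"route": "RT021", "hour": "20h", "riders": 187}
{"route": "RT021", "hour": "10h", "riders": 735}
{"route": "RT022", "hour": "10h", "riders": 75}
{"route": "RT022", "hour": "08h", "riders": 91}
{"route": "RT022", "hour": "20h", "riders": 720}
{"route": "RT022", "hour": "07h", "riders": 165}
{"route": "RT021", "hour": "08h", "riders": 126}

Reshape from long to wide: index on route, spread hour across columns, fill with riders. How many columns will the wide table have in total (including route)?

5

1 column for route plus 4 distinct hour values → 5 columns.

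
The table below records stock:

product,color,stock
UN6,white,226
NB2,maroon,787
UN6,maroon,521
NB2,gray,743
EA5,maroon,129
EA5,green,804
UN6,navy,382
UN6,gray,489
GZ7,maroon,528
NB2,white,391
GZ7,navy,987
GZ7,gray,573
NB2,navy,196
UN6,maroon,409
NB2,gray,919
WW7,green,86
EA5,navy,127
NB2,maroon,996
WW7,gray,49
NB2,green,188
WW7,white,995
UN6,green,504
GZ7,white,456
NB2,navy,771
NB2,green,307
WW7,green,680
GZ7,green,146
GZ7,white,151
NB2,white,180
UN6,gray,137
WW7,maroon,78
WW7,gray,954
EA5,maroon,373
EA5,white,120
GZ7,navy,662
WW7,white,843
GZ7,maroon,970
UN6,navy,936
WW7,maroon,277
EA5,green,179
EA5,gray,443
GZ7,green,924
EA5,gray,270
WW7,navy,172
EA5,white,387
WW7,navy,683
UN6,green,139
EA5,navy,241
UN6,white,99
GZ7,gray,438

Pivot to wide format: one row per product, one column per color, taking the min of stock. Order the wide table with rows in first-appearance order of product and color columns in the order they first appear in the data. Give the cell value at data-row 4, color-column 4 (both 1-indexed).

With rows in first-appearance order of product, row 4 is product=GZ7. color columns in first-appearance order: white, maroon, gray, green, navy; column 4 is green.
Long rows with product=GZ7, color=green: min(146, 924) = 146.

146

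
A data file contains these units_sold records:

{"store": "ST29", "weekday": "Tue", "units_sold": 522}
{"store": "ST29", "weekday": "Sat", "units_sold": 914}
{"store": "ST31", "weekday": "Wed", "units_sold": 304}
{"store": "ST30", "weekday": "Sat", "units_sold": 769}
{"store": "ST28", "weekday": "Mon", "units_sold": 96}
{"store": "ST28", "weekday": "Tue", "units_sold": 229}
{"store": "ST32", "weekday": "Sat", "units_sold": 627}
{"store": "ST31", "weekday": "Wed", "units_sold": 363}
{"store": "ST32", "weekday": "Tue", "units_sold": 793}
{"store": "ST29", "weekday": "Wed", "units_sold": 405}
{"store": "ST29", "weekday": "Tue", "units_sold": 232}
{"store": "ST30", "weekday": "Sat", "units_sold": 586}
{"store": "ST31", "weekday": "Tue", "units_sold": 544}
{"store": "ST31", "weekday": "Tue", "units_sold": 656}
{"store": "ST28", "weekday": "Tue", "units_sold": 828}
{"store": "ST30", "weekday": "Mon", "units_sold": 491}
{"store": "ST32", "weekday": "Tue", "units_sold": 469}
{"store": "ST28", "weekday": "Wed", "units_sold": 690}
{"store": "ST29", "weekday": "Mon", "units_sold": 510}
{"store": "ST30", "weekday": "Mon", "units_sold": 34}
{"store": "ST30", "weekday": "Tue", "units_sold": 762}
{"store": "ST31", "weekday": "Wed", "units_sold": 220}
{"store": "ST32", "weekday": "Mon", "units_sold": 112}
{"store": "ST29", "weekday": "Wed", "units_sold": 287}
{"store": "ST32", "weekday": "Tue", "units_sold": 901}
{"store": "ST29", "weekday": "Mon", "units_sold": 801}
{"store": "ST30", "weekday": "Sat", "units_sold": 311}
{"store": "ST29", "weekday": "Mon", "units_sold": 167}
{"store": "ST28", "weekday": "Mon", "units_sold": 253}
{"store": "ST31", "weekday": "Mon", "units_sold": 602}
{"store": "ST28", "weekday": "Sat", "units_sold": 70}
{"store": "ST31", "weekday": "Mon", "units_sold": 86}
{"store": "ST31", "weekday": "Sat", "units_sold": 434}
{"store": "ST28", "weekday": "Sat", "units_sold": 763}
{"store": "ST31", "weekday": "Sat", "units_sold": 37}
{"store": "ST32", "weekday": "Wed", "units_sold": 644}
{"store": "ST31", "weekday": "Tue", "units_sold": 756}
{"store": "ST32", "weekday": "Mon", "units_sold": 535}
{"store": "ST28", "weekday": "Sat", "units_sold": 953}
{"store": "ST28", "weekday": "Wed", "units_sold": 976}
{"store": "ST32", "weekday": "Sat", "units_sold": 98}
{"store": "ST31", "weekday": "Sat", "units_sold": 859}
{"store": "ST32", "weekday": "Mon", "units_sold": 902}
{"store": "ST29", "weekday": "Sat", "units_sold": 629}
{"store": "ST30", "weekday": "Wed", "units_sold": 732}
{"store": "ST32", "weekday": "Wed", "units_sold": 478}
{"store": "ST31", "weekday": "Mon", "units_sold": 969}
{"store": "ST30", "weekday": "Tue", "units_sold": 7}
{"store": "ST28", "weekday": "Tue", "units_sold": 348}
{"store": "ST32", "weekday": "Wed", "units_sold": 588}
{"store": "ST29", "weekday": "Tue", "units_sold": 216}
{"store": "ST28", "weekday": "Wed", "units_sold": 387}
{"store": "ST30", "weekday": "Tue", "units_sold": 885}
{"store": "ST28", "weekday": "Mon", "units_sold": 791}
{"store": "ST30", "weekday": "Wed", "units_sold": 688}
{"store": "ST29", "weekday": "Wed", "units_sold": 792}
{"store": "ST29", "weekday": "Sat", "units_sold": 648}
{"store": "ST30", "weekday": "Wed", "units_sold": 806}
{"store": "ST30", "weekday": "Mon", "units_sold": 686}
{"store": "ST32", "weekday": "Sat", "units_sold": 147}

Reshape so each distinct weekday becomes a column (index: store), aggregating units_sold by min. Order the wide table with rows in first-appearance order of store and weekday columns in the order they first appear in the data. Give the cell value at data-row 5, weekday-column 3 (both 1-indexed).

478

With rows in first-appearance order of store, row 5 is store=ST32. weekday columns in first-appearance order: Tue, Sat, Wed, Mon; column 3 is Wed.
Long rows with store=ST32, weekday=Wed: min(644, 478, 588) = 478.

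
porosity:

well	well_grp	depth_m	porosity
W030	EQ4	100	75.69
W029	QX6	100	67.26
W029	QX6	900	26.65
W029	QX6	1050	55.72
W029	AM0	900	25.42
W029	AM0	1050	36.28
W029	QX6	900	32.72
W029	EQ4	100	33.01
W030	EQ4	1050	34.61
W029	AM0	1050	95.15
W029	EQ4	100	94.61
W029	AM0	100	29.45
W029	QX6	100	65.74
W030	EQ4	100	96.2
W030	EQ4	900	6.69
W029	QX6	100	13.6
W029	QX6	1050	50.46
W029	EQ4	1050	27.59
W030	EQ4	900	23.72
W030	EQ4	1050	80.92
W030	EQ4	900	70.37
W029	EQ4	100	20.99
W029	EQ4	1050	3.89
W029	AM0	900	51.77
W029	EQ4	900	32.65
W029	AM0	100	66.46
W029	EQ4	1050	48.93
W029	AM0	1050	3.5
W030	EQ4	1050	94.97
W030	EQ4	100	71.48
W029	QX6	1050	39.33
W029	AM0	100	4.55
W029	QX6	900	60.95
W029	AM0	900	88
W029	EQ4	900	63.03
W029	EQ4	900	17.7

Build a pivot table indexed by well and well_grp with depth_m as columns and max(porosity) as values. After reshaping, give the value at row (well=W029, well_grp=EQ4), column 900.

63.03

Rows with well=W029, well_grp=EQ4 and depth_m=900: porosity values are 32.65, 63.03, 17.7.
max(32.65, 63.03, 17.7) = 63.03.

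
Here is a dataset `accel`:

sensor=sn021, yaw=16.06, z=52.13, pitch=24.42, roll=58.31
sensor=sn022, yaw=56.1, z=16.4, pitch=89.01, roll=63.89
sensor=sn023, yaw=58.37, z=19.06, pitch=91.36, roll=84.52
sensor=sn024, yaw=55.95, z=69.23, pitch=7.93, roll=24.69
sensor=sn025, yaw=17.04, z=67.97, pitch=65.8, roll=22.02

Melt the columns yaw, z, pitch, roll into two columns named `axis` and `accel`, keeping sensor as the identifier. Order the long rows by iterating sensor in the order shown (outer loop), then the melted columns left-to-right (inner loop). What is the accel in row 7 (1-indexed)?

89.01

20 rows total (5 × 4). Row 7: index ⌊(7-1)/4⌋ = 1 into sensor → sn022; (7-1) mod 4 = 2 into the melted columns → pitch.
So row 7 is (sn022, pitch, 89.01); accel = 89.01.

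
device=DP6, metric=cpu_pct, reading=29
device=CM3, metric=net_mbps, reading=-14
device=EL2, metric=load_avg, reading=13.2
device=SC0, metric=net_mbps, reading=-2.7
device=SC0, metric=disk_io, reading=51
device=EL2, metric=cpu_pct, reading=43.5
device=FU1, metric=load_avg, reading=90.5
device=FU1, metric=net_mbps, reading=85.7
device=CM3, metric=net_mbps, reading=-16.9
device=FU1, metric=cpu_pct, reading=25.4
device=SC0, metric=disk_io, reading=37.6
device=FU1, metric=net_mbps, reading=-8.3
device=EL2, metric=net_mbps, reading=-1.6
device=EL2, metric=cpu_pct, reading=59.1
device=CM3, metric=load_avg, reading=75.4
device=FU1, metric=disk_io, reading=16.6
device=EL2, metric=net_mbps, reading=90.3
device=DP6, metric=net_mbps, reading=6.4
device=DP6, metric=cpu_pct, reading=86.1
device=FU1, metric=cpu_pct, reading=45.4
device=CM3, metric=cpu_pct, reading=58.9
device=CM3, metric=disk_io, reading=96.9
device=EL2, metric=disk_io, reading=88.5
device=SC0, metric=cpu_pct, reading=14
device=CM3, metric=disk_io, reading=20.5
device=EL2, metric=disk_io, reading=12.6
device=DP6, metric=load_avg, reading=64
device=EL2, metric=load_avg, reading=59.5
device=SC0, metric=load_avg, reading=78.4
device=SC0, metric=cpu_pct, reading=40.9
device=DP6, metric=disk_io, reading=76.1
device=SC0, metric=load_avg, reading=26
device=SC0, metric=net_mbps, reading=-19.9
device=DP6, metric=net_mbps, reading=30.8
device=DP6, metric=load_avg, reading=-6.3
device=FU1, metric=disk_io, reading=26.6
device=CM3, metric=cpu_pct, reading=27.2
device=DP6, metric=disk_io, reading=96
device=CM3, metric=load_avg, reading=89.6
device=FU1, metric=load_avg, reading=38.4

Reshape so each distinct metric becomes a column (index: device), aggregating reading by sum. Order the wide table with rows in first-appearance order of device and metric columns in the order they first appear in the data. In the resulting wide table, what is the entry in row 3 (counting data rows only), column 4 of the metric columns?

101.1

With rows in first-appearance order of device, row 3 is device=EL2. metric columns in first-appearance order: cpu_pct, net_mbps, load_avg, disk_io; column 4 is disk_io.
Long rows with device=EL2, metric=disk_io: 88.5 + 12.6 = 101.1.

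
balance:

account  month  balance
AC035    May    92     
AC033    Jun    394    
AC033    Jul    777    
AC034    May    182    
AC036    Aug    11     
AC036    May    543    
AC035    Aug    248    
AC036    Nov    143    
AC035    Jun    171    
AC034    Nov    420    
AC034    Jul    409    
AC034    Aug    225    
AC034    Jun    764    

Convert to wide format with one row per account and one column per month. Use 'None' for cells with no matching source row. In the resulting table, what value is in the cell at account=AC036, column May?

The long row with account=AC036, month=May has balance=543.

543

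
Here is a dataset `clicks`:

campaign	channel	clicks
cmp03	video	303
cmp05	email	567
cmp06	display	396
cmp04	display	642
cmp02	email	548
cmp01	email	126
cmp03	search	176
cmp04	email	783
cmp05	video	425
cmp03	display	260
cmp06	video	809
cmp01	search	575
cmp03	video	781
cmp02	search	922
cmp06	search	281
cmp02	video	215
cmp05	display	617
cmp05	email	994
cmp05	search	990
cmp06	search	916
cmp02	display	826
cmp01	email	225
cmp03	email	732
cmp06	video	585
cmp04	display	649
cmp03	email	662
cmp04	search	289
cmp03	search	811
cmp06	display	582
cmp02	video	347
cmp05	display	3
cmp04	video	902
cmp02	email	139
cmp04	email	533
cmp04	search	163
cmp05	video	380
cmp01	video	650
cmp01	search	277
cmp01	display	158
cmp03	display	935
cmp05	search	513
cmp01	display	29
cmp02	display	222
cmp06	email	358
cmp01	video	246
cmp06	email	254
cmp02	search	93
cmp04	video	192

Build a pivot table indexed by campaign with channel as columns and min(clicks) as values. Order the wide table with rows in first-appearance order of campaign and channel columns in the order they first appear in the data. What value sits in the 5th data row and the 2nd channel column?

With rows in first-appearance order of campaign, row 5 is campaign=cmp02. channel columns in first-appearance order: video, email, display, search; column 2 is email.
Long rows with campaign=cmp02, channel=email: min(548, 139) = 139.

139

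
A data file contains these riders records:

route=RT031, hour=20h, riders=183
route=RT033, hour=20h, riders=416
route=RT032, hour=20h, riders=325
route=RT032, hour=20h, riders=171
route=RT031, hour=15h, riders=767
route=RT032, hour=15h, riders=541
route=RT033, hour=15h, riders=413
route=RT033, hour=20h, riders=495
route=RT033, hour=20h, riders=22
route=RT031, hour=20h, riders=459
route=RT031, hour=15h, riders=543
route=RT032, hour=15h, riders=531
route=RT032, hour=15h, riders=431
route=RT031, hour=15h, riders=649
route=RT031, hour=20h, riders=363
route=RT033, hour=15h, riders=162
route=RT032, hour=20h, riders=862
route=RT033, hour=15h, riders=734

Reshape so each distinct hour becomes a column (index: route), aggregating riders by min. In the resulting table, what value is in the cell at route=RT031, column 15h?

543

Rows with route=RT031 and hour=15h: riders values are 767, 543, 649.
min(767, 543, 649) = 543.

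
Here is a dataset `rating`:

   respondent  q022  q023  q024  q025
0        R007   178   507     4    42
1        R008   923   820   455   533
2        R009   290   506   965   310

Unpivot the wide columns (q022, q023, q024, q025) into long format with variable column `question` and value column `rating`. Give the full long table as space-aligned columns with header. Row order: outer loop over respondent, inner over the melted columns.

respondent  question  rating
R007        q022      178   
R007        q023      507   
R007        q024      4     
R007        q025      42    
R008        q022      923   
R008        q023      820   
R008        q024      455   
R008        q025      533   
R009        q022      290   
R009        q023      506   
R009        q024      965   
R009        q025      310   

Each (respondent, column) pair becomes one row: 3 × 4 = 12 rows.
For example, (R007, q022) → rating=178.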